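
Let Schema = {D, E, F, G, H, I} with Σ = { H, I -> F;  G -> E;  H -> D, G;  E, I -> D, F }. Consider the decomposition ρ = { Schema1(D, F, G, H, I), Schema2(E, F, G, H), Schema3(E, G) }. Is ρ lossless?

Yes

Chase test. Columns are D, E, F, G, H, I; row i has aⱼ where attribute j ∈ Schemai, else bᵢⱼ.
Initial tableau (one row per fragment):
  row 1: a1 b12 a3 a4 a5 a6
  row 2: b21 a2 a3 a4 a5 b26
  row 3: b31 a2 b33 a4 b35 b36
Rows 1 and 2 agree on G; apply G→E and equate their E entries.
Rows 1 and 2 agree on H; apply H→D, G and equate their D, G entries.
Row 1 is now all distinguished symbols — the join is lossless.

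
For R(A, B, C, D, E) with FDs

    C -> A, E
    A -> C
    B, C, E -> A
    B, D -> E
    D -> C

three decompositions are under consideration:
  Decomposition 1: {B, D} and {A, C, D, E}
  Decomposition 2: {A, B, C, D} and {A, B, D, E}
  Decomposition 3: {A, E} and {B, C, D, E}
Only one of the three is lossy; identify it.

Decomposition 1: common = {D}, closure = {A, C, D, E} → lossless.
Decomposition 2: common = {A, B, D}, closure = {A, B, C, D, E} → lossless.
Decomposition 3: common = {E}, closure = {E} → lossy.

Decomposition 3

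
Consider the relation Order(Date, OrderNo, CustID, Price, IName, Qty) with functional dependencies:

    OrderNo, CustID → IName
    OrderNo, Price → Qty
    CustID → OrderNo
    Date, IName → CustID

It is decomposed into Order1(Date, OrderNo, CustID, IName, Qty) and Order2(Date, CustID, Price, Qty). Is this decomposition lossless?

Yes

Common attributes: Order1 ∩ Order2 = {Date, CustID, Qty}.
Closure of {Date, CustID, Qty}: CustID → OrderNo applies, adding OrderNo; OrderNo, CustID → IName applies, adding IName. So (Date, CustID, Qty)⁺ = {Date, OrderNo, CustID, IName, Qty}.
This closure contains every attribute of Order1, so Order1 ∩ Order2 → Order1. The join is lossless.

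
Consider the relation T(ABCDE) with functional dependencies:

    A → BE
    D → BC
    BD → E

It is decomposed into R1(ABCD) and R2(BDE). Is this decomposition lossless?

Yes

Common attributes: R1 ∩ R2 = {BD}.
Closure of {BD}: D → BC applies, adding C; BD → E applies, adding E. So (BD)⁺ = {BCDE}.
This closure contains every attribute of R2, so R1 ∩ R2 → R2. The join is lossless.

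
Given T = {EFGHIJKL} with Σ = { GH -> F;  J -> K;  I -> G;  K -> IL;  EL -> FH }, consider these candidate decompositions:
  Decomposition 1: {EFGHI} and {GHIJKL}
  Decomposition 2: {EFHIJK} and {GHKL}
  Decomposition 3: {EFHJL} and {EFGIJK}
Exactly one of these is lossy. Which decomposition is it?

Decomposition 1

Decomposition 1: common = {GHI}, closure = {FGHI} → lossy.
Decomposition 2: common = {HK}, closure = {FGHIKL} → lossless.
Decomposition 3: common = {EFJ}, closure = {EFGHIJKL} → lossless.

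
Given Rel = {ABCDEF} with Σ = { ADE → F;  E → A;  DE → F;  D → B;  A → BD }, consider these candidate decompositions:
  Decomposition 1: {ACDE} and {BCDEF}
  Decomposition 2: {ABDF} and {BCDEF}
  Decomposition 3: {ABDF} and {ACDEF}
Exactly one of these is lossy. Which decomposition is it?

Decomposition 2

Decomposition 1: common = {CDE}, closure = {ABCDEF} → lossless.
Decomposition 2: common = {BDF}, closure = {BDF} → lossy.
Decomposition 3: common = {ADF}, closure = {ABDF} → lossless.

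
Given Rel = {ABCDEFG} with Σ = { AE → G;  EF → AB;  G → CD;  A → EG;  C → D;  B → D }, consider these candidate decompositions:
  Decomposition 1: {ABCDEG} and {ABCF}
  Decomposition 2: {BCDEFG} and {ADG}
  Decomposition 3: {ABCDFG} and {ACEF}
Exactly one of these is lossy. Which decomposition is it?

Decomposition 2

Decomposition 1: common = {ABC}, closure = {ABCDEG} → lossless.
Decomposition 2: common = {DG}, closure = {CDG} → lossy.
Decomposition 3: common = {ACF}, closure = {ABCDEFG} → lossless.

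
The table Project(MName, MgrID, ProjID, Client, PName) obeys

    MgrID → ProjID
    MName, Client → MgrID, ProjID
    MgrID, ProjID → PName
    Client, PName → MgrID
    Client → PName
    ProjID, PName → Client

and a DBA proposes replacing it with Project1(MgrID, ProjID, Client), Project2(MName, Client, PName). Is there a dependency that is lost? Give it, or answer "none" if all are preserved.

Check ProjID, PName → Client: no single fragment contains all of {ProjID, Client, PName}, and the restricted closure of {ProjID, PName} across the fragments never reaches {Client}.
MgrID → ProjID is preserved.
MName, Client → MgrID, ProjID is preserved.
MgrID, ProjID → PName is preserved.
Client, PName → MgrID is preserved.
Client → PName is preserved.

ProjID, PName → Client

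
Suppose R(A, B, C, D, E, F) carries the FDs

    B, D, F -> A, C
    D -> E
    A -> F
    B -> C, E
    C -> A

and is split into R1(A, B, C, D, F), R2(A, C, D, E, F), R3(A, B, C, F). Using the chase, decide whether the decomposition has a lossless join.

Yes

Chase test. Columns are A, B, C, D, E, F; row i has aⱼ where attribute j ∈ Ri, else bᵢⱼ.
Initial tableau (one row per fragment):
  row 1: a1 a2 a3 a4 b15 a6
  row 2: a1 b22 a3 a4 a5 a6
  row 3: a1 a2 a3 b34 b35 a6
Rows 1 and 2 agree on D; apply D→E and equate their E entries.
Rows 1 and 3 agree on B; apply B→C, E and equate their C, E entries.
Row 1 is now all distinguished symbols — the join is lossless.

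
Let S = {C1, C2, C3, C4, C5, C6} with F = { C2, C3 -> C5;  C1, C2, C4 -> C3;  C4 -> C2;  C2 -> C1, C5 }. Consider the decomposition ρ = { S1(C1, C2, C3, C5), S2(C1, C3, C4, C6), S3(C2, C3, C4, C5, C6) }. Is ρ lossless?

Yes

Chase test. Columns are C1, C2, C3, C4, C5, C6; row i has aⱼ where attribute j ∈ Si, else bᵢⱼ.
Initial tableau (one row per fragment):
  row 1: a1 a2 a3 b14 a5 b16
  row 2: a1 b22 a3 a4 b25 a6
  row 3: b31 a2 a3 a4 a5 a6
Rows 2 and 3 agree on C4; apply C4→C2 and equate their C2 entries.
Rows 1 and 2 agree on C2; apply C2→C1, C5 and equate their C1, C5 entries.
Rows 1 and 3 agree on C2; apply C2→C1, C5 and equate their C1, C5 entries.
Row 2 is now all distinguished symbols — the join is lossless.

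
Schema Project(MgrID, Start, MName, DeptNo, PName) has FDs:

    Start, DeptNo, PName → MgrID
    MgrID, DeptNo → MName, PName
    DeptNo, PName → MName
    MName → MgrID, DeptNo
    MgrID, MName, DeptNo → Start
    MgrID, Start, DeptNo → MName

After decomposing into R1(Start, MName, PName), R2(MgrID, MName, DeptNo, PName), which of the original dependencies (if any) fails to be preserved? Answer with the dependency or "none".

none

Start, DeptNo, PName → MgrID: restricted closure across fragments reaches MgrID.
MgrID, DeptNo → MName, PName lies within R2.
DeptNo, PName → MName lies within R2.
MName → MgrID, DeptNo lies within R2.
MgrID, MName, DeptNo → Start: restricted closure across fragments reaches Start.
MgrID, Start, DeptNo → MName: restricted closure across fragments reaches MName.
Every dependency is enforceable on the fragments, so the decomposition is dependency-preserving.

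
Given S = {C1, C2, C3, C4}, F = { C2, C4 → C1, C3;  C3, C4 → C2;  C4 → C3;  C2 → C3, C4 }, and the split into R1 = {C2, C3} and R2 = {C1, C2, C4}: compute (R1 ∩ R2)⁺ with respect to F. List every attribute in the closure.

R1 ∩ R2 = {C2}.
C2 → C3, C4 applies, adding C3, C4
C2, C4 → C1, C3 applies, adding C1
Closure: {C1, C2, C3, C4}.

C1, C2, C3, C4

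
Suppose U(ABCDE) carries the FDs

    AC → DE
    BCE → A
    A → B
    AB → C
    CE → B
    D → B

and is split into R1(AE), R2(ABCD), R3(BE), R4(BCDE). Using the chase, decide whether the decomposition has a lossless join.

Yes

Chase test. Columns are ABCDE; row i has aⱼ where attribute j ∈ Ri, else bᵢⱼ.
Initial tableau (one row per fragment):
  row 1: a1 b12 b13 b14 a5
  row 2: a1 a2 a3 a4 b25
  row 3: b31 a2 b33 b34 a5
  row 4: b41 a2 a3 a4 a5
Rows 1 and 2 agree on A; apply A→B and equate their B entries.
Rows 1 and 2 agree on AB; apply AB→C and equate their C entries.
Rows 1 and 2 agree on AC; apply AC→DE and equate their DE entries.
Rows 1 and 4 agree on BCE; apply BCE→A and equate their A entries.
Row 1 is now all distinguished symbols — the join is lossless.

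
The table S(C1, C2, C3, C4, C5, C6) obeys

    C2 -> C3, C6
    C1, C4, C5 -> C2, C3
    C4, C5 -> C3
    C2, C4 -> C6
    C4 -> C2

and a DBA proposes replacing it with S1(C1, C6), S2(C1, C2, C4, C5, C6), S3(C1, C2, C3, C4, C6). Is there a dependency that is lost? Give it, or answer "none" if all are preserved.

C2 → C3, C6 lies within S3.
C1, C4, C5 → C2, C3: restricted closure across fragments reaches C2, C3.
C4, C5 → C3: restricted closure across fragments reaches C3.
C2, C4 → C6 lies within S2.
C4 → C2 lies within S2.
Every dependency is enforceable on the fragments, so the decomposition is dependency-preserving.

none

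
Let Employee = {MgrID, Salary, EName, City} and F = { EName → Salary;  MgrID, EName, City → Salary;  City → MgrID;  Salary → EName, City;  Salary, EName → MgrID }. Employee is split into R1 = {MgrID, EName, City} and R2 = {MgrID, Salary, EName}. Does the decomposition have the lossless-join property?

Yes

Common attributes: R1 ∩ R2 = {MgrID, EName}.
Closure of {MgrID, EName}: EName → Salary applies, adding Salary; Salary → EName, City applies, adding City. So (MgrID, EName)⁺ = {MgrID, Salary, EName, City}.
This closure contains every attribute of R1, so R1 ∩ R2 → R1. The join is lossless.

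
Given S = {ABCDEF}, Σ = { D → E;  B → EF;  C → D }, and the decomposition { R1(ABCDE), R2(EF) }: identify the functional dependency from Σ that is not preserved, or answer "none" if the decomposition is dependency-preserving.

B → EF

Check B → EF: no single fragment contains all of {BEF}, and the restricted closure of {B} across the fragments never reaches {EF}.
D → E is preserved.
C → D is preserved.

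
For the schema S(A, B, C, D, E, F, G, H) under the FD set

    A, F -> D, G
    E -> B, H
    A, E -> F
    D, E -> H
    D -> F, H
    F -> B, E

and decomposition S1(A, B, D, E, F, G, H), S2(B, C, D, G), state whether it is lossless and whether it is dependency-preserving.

lossy but dependency-preserving

Lossless test: (B, D, G)⁺ = {B, D, E, F, G, H}, which is a superkey of neither fragment — lossy.
Dependency preservation: every FD's attributes lie within a single fragment, so each can be enforced locally — preserved.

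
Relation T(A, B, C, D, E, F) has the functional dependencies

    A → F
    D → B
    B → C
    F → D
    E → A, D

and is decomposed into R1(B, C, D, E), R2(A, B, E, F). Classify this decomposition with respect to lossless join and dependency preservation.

Lossless test: (B, E)⁺ = {A, B, C, D, E, F}, which contains all of one fragment — lossless.
Dependency preservation: the restricted closure of {F} across the fragments never reaches {D}, so F → D cannot be enforced without a join — not preserved.

lossless but not dependency-preserving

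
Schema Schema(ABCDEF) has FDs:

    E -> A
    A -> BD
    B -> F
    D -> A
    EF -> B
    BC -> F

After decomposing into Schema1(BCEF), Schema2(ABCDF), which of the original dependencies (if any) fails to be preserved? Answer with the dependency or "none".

E -> A

Check E → A: no single fragment contains all of {AE}, and the restricted closure of {E} across the fragments never reaches {A}.
A → BD is preserved.
B → F is preserved.
D → A is preserved.
EF → B is preserved.
BC → F is preserved.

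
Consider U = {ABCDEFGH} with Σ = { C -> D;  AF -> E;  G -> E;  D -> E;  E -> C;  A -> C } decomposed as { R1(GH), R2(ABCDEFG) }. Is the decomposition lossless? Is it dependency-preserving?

lossy but dependency-preserving

Lossless test: (G)⁺ = {CDEG}, which is a superkey of neither fragment — lossy.
Dependency preservation: every FD's attributes lie within a single fragment, so each can be enforced locally — preserved.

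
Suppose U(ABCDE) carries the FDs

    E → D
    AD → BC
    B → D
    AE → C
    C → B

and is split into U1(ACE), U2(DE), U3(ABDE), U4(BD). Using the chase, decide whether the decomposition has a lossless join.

Chase test. Columns are ABCDE; row i has aⱼ where attribute j ∈ Ui, else bᵢⱼ.
Initial tableau (one row per fragment):
  row 1: a1 b12 a3 b14 a5
  row 2: b21 b22 b23 a4 a5
  row 3: a1 a2 b33 a4 a5
  row 4: b41 a2 b43 a4 b45
Rows 1 and 2 agree on E; apply E→D and equate their D entries.
Rows 1 and 3 agree on AD; apply AD→BC and equate their BC entries.
Row 1 is now all distinguished symbols — the join is lossless.

Yes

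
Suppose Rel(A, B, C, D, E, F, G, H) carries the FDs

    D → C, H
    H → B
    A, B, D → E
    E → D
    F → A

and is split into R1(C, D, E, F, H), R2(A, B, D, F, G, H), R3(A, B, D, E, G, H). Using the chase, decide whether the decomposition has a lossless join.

Chase test. Columns are A, B, C, D, E, F, G, H; row i has aⱼ where attribute j ∈ Ri, else bᵢⱼ.
Initial tableau (one row per fragment):
  row 1: b11 b12 a3 a4 a5 a6 b17 a8
  row 2: a1 a2 b23 a4 b25 a6 a7 a8
  row 3: a1 a2 b33 a4 a5 b36 a7 a8
Rows 1 and 2 agree on D; apply D→C, H and equate their C, H entries.
Rows 1 and 3 agree on D; apply D→C, H and equate their C, H entries.
Rows 1 and 2 agree on H; apply H→B and equate their B entries.
Rows 2 and 3 agree on A, B, D; apply A, B, D→E and equate their E entries.
Rows 1 and 2 agree on F; apply F→A and equate their A entries.
Row 2 is now all distinguished symbols — the join is lossless.

Yes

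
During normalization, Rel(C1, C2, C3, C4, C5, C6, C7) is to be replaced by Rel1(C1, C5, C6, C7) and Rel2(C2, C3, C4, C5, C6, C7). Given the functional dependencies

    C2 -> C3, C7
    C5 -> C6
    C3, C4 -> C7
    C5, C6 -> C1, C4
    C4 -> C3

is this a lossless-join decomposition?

Common attributes: Rel1 ∩ Rel2 = {C5, C6, C7}.
Closure of {C5, C6, C7}: C5, C6 → C1, C4 applies, adding C1, C4; C4 → C3 applies, adding C3. So (C5, C6, C7)⁺ = {C1, C3, C4, C5, C6, C7}.
This closure contains every attribute of Rel1, so Rel1 ∩ Rel2 → Rel1. The join is lossless.

Yes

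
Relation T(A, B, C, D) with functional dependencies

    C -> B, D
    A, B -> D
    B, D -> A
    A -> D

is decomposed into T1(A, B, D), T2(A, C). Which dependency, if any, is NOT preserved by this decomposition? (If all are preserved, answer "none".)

Check C → B, D: no single fragment contains all of {B, C, D}, and the restricted closure of {C} across the fragments never reaches {B, D}.
A, B → D is preserved.
B, D → A is preserved.
A → D is preserved.

C -> B, D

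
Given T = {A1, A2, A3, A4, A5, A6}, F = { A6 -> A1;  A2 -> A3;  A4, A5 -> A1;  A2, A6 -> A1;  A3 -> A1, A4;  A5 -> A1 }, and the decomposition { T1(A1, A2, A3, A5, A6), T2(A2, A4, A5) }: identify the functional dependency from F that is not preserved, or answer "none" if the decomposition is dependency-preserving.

Check A3 → A1, A4: no single fragment contains all of {A1, A3, A4}, and the restricted closure of {A3} across the fragments never reaches {A1, A4}.
A6 → A1 is preserved.
A2 → A3 is preserved.
A4, A5 → A1 is preserved.
A2, A6 → A1 is preserved.
A5 → A1 is preserved.

A3 -> A1, A4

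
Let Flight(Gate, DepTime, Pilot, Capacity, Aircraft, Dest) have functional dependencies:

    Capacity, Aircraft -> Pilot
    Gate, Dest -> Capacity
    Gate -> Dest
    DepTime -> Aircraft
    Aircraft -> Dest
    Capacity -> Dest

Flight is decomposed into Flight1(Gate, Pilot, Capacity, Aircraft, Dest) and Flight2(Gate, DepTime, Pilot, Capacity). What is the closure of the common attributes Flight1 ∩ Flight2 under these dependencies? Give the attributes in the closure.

Flight1 ∩ Flight2 = {Gate, Pilot, Capacity}.
Gate → Dest applies, adding Dest
Closure: {Gate, Pilot, Capacity, Dest}.

Gate, Pilot, Capacity, Dest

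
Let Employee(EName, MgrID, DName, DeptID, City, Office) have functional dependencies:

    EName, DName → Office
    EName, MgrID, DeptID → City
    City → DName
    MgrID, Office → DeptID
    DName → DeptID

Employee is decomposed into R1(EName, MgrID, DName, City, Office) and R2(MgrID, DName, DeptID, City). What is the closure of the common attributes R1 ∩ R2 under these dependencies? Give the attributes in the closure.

MgrID, DName, DeptID, City

R1 ∩ R2 = {MgrID, DName, City}.
DName → DeptID applies, adding DeptID
Closure: {MgrID, DName, DeptID, City}.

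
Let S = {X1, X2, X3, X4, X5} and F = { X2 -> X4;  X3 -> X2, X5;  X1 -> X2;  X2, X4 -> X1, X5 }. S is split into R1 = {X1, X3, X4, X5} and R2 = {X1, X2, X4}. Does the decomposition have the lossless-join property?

Yes

Common attributes: R1 ∩ R2 = {X1, X4}.
Closure of {X1, X4}: X1 → X2 applies, adding X2; X2, X4 → X1, X5 applies, adding X5. So (X1, X4)⁺ = {X1, X2, X4, X5}.
This closure contains every attribute of R2, so R1 ∩ R2 → R2. The join is lossless.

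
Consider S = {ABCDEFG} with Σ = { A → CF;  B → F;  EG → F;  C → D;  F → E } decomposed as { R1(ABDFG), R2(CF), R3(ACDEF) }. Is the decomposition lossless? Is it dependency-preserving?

lossless but not dependency-preserving

Lossless test (chase): Rows 1 and 3 agree on A; apply A→CF and equate their CF entries. Rows 1 and 2 agree on C; apply C→D and equate their D entries. Rows 1 and 2 agree on F; apply F→E and equate their E entries. Rows 1 and 3 agree on F; apply F→E and equate their E entries. Row 1 is now all distinguished symbols — the join is lossless.
Dependency preservation: the restricted closure of {EG} across the fragments never reaches {F}, so EG → F cannot be enforced without a join — not preserved.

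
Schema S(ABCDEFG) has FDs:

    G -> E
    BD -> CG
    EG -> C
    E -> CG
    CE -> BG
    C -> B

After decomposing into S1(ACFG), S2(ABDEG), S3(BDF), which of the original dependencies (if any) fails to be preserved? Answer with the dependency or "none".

Check C → B: no single fragment contains all of {BC}, and the restricted closure of {C} across the fragments never reaches {B}.
G → E is preserved.
BD → CG is preserved.
EG → C is preserved.
E → CG is preserved.
CE → BG is preserved.

C -> B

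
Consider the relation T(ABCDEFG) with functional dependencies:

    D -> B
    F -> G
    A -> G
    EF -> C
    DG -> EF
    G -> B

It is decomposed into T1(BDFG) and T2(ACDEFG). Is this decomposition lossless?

Common attributes: T1 ∩ T2 = {DFG}.
Closure of {DFG}: D → B applies, adding B; DG → EF applies, adding E; EF → C applies, adding C. So (DFG)⁺ = {BCDEFG}.
This closure contains every attribute of T1, so T1 ∩ T2 → T1. The join is lossless.

Yes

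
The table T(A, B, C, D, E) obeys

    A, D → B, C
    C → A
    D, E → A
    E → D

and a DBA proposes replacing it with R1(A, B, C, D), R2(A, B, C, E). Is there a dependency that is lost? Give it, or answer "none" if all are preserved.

E → D

Check E → D: no single fragment contains all of {D, E}, and the restricted closure of {E} across the fragments never reaches {D}.
A, D → B, C is preserved.
C → A is preserved.
D, E → A is preserved.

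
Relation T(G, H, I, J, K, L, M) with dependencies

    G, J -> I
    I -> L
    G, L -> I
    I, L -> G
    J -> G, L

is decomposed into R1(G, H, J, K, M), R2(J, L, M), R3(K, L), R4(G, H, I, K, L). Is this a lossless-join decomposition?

Chase test. Columns are G, H, I, J, K, L, M; row i has aⱼ where attribute j ∈ Ri, else bᵢⱼ.
Initial tableau (one row per fragment):
  row 1: a1 a2 b13 a4 a5 b16 a7
  row 2: b21 b22 b23 a4 b25 a6 a7
  row 3: b31 b32 b33 b34 a5 a6 b37
  row 4: a1 a2 a3 b44 a5 a6 b47
Rows 1 and 2 agree on J; apply J→G, L and equate their G, L entries.
Rows 1 and 2 agree on G, J; apply G, J→I and equate their I entries.
Rows 1 and 4 agree on G, L; apply G, L→I and equate their I entries.
Row 1 is now all distinguished symbols — the join is lossless.

Yes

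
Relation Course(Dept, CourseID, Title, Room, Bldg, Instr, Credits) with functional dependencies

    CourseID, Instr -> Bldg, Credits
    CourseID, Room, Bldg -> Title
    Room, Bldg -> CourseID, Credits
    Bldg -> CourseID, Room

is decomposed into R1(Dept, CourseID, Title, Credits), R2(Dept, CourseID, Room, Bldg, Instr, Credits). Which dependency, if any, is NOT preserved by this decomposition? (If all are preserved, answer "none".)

CourseID, Room, Bldg -> Title

Check CourseID, Room, Bldg → Title: no single fragment contains all of {CourseID, Title, Room, Bldg}, and the restricted closure of {CourseID, Room, Bldg} across the fragments never reaches {Title}.
CourseID, Instr → Bldg, Credits is preserved.
Room, Bldg → CourseID, Credits is preserved.
Bldg → CourseID, Room is preserved.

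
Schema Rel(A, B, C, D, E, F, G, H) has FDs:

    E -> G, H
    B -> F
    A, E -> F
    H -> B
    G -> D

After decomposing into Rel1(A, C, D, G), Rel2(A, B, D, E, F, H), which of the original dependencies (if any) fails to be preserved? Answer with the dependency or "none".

E -> G, H

Check E → G, H: no single fragment contains all of {E, G, H}, and the restricted closure of {E} across the fragments never reaches {G, H}.
B → F is preserved.
A, E → F is preserved.
H → B is preserved.
G → D is preserved.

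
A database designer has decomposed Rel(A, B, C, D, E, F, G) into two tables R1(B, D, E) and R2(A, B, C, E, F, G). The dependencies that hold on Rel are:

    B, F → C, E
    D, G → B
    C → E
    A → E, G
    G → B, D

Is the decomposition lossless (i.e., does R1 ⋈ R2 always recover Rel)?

No

Common attributes: R1 ∩ R2 = {B, E}.
No dependency enlarges {B, E}, so (B, E)⁺ = {B, E}.
The closure contains neither all of R1 = {B, D, E} nor all of R2 = {A, B, C, E, F, G}, so the common attributes are not a superkey of either fragment. The join is lossy.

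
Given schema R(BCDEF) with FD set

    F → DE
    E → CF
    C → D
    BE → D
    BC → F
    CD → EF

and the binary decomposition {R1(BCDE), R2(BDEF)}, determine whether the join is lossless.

Common attributes: R1 ∩ R2 = {BDE}.
Closure of {BDE}: E → CF applies, adding CF. So (BDE)⁺ = {BCDEF}.
This closure contains every attribute of R1, so R1 ∩ R2 → R1. The join is lossless.

Yes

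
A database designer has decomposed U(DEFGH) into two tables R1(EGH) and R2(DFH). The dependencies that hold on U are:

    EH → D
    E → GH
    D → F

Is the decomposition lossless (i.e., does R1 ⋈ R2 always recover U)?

No

Common attributes: R1 ∩ R2 = {H}.
No dependency enlarges {H}, so (H)⁺ = {H}.
The closure contains neither all of R1 = {EGH} nor all of R2 = {DFH}, so the common attributes are not a superkey of either fragment. The join is lossy.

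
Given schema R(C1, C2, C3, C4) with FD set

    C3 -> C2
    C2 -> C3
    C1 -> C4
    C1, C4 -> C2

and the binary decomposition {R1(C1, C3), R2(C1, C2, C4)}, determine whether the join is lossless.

Common attributes: R1 ∩ R2 = {C1}.
Closure of {C1}: C1 → C4 applies, adding C4; C1, C4 → C2 applies, adding C2; C2 → C3 applies, adding C3. So (C1)⁺ = {C1, C2, C3, C4}.
This closure contains every attribute of R1, so R1 ∩ R2 → R1. The join is lossless.

Yes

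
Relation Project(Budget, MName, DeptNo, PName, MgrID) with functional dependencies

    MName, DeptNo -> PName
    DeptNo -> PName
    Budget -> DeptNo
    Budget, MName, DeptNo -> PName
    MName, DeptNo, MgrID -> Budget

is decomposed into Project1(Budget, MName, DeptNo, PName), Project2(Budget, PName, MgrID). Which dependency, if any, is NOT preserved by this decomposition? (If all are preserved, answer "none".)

MName, DeptNo, MgrID -> Budget

Check MName, DeptNo, MgrID → Budget: no single fragment contains all of {Budget, MName, DeptNo, MgrID}, and the restricted closure of {MName, DeptNo, MgrID} across the fragments never reaches {Budget}.
MName, DeptNo → PName is preserved.
DeptNo → PName is preserved.
Budget → DeptNo is preserved.
Budget, MName, DeptNo → PName is preserved.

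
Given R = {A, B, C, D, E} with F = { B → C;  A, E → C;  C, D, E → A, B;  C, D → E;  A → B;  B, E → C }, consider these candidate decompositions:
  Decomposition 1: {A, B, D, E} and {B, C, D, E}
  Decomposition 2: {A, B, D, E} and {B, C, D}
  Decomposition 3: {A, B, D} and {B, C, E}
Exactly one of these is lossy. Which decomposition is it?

Decomposition 1: common = {B, D, E}, closure = {A, B, C, D, E} → lossless.
Decomposition 2: common = {B, D}, closure = {A, B, C, D, E} → lossless.
Decomposition 3: common = {B}, closure = {B, C} → lossy.

Decomposition 3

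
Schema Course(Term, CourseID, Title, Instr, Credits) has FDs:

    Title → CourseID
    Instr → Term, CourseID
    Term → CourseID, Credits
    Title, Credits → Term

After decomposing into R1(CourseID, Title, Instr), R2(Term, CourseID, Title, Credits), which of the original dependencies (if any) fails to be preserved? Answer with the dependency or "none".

Instr → Term, CourseID

Check Instr → Term, CourseID: no single fragment contains all of {Term, CourseID, Instr}, and the restricted closure of {Instr} across the fragments never reaches {Term, CourseID}.
Title → CourseID is preserved.
Term → CourseID, Credits is preserved.
Title, Credits → Term is preserved.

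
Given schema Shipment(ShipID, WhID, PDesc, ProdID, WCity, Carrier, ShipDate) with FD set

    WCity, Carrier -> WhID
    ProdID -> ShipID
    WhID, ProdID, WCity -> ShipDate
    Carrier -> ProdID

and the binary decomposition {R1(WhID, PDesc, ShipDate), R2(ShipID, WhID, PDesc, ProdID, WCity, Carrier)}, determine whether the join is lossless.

Common attributes: R1 ∩ R2 = {WhID, PDesc}.
No dependency enlarges {WhID, PDesc}, so (WhID, PDesc)⁺ = {WhID, PDesc}.
The closure contains neither all of R1 = {WhID, PDesc, ShipDate} nor all of R2 = {ShipID, WhID, PDesc, ProdID, WCity, Carrier}, so the common attributes are not a superkey of either fragment. The join is lossy.

No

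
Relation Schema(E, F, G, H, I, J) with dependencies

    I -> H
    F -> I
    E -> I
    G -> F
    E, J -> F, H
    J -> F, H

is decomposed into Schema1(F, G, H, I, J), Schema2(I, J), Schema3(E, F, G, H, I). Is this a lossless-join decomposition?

Chase test. Columns are E, F, G, H, I, J; row i has aⱼ where attribute j ∈ Schemai, else bᵢⱼ.
Initial tableau (one row per fragment):
  row 1: b11 a2 a3 a4 a5 a6
  row 2: b21 b22 b23 b24 a5 a6
  row 3: a1 a2 a3 a4 a5 b36
Rows 1 and 2 agree on I; apply I→H and equate their H entries.
Rows 1 and 2 agree on J; apply J→F, H and equate their F, H entries.
No row becomes fully distinguished — the join is lossy.

No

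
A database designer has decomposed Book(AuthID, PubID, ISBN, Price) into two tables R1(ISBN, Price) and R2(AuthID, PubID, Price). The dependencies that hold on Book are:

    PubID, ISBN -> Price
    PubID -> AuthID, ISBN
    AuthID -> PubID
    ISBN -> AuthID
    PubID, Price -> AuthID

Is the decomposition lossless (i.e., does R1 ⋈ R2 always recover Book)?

No

Common attributes: R1 ∩ R2 = {Price}.
No dependency enlarges {Price}, so (Price)⁺ = {Price}.
The closure contains neither all of R1 = {ISBN, Price} nor all of R2 = {AuthID, PubID, Price}, so the common attributes are not a superkey of either fragment. The join is lossy.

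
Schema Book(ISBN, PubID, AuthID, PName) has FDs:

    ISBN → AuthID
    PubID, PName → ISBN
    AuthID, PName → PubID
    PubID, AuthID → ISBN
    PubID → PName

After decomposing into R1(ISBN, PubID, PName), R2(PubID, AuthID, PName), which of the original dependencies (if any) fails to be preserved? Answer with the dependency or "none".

ISBN → AuthID

Check ISBN → AuthID: no single fragment contains all of {ISBN, AuthID}, and the restricted closure of {ISBN} across the fragments never reaches {AuthID}.
PubID, PName → ISBN is preserved.
AuthID, PName → PubID is preserved.
PubID, AuthID → ISBN is preserved.
PubID → PName is preserved.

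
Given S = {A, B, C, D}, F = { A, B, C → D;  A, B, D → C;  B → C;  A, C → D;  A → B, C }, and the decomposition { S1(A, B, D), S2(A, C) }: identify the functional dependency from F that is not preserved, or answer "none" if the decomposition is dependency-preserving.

B → C

Check B → C: no single fragment contains all of {B, C}, and the restricted closure of {B} across the fragments never reaches {C}.
A, B, C → D is preserved.
A, B, D → C is preserved.
A, C → D is preserved.
A → B, C is preserved.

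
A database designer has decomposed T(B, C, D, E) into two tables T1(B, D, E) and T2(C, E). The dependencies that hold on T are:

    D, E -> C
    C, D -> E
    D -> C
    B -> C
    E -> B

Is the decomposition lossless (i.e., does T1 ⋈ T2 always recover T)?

Common attributes: T1 ∩ T2 = {E}.
Closure of {E}: E → B applies, adding B; B → C applies, adding C. So (E)⁺ = {B, C, E}.
This closure contains every attribute of T2, so T1 ∩ T2 → T2. The join is lossless.

Yes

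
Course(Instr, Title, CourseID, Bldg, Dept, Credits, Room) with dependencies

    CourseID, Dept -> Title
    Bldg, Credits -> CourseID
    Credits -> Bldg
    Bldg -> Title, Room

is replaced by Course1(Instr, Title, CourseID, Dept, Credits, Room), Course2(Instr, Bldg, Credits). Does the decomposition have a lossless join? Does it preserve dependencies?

lossless but not dependency-preserving

Lossless test: (Instr, Credits)⁺ = {Instr, Title, CourseID, Bldg, Credits, Room}, which contains all of one fragment — lossless.
Dependency preservation: the restricted closure of {Bldg} across the fragments never reaches {Title, Room}, so Bldg → Title, Room cannot be enforced without a join — not preserved.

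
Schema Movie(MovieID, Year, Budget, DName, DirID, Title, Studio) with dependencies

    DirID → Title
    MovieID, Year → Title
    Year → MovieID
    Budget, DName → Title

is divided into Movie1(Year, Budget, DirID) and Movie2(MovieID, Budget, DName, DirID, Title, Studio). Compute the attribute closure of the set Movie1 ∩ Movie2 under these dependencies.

Budget, DirID, Title

Movie1 ∩ Movie2 = {Budget, DirID}.
DirID → Title applies, adding Title
Closure: {Budget, DirID, Title}.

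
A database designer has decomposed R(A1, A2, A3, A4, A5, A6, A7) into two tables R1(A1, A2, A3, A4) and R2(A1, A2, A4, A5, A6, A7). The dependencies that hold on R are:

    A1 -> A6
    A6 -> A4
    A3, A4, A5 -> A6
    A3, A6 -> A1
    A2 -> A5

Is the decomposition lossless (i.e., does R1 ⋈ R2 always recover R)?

Common attributes: R1 ∩ R2 = {A1, A2, A4}.
Closure of {A1, A2, A4}: A1 → A6 applies, adding A6; A2 → A5 applies, adding A5. So (A1, A2, A4)⁺ = {A1, A2, A4, A5, A6}.
The closure contains neither all of R1 = {A1, A2, A3, A4} nor all of R2 = {A1, A2, A4, A5, A6, A7}, so the common attributes are not a superkey of either fragment. The join is lossy.

No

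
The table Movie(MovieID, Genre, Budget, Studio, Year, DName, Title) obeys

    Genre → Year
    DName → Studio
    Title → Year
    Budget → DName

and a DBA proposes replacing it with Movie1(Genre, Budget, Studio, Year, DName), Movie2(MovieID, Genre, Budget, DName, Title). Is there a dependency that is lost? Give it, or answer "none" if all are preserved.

Title → Year

Check Title → Year: no single fragment contains all of {Year, Title}, and the restricted closure of {Title} across the fragments never reaches {Year}.
Genre → Year is preserved.
DName → Studio is preserved.
Budget → DName is preserved.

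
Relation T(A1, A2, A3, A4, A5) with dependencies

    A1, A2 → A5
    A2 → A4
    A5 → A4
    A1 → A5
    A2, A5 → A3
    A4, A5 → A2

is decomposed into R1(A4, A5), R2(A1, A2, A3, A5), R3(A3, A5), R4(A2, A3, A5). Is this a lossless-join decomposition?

Yes

Chase test. Columns are A1, A2, A3, A4, A5; row i has aⱼ where attribute j ∈ Ri, else bᵢⱼ.
Initial tableau (one row per fragment):
  row 1: b11 b12 b13 a4 a5
  row 2: a1 a2 a3 b24 a5
  row 3: b31 b32 a3 b34 a5
  row 4: b41 a2 a3 b44 a5
Rows 2 and 4 agree on A2; apply A2→A4 and equate their A4 entries.
Rows 1 and 2 agree on A5; apply A5→A4 and equate their A4 entries.
Rows 1 and 3 agree on A5; apply A5→A4 and equate their A4 entries.
Rows 1 and 2 agree on A4, A5; apply A4, A5→A2 and equate their A2 entries.
Rows 1 and 3 agree on A4, A5; apply A4, A5→A2 and equate their A2 entries.
Rows 1 and 2 agree on A2, A5; apply A2, A5→A3 and equate their A3 entries.
Row 2 is now all distinguished symbols — the join is lossless.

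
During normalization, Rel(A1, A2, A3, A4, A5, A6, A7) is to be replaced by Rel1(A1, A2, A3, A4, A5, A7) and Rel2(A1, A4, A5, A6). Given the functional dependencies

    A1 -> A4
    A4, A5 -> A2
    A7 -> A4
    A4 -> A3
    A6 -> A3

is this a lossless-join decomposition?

No

Common attributes: Rel1 ∩ Rel2 = {A1, A4, A5}.
Closure of {A1, A4, A5}: A4, A5 → A2 applies, adding A2; A4 → A3 applies, adding A3. So (A1, A4, A5)⁺ = {A1, A2, A3, A4, A5}.
The closure contains neither all of Rel1 = {A1, A2, A3, A4, A5, A7} nor all of Rel2 = {A1, A4, A5, A6}, so the common attributes are not a superkey of either fragment. The join is lossy.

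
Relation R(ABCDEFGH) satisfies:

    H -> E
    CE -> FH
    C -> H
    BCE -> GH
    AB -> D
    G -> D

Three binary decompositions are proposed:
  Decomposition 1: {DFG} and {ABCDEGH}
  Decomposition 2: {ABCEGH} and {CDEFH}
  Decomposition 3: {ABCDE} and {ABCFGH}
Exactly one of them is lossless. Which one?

Decomposition 3

Decomposition 1: common = {DG}, closure = {DG} → lossy.
Decomposition 2: common = {CEH}, closure = {CEFH} → lossy.
Decomposition 3: common = {ABC}, closure = {ABCDEFGH} → lossless.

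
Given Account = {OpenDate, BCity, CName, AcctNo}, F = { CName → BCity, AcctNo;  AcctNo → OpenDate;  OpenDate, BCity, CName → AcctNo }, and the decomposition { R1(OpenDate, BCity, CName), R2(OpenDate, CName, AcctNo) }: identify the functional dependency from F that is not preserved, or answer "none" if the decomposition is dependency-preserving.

none

CName → BCity, AcctNo: restricted closure across fragments reaches BCity, AcctNo.
AcctNo → OpenDate lies within R2.
OpenDate, BCity, CName → AcctNo: restricted closure across fragments reaches AcctNo.
Every dependency is enforceable on the fragments, so the decomposition is dependency-preserving.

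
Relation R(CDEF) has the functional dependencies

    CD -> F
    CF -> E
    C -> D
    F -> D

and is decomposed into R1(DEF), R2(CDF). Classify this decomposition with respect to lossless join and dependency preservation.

Lossless test: (DF)⁺ = {DF}, which is a superkey of neither fragment — lossy.
Dependency preservation: the restricted closure of {CF} across the fragments never reaches {E}, so CF → E cannot be enforced without a join — not preserved.

lossy and not dependency-preserving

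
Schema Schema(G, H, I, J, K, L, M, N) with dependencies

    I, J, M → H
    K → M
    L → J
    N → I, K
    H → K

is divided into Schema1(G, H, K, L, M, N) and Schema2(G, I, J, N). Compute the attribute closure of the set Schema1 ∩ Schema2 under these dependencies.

Schema1 ∩ Schema2 = {G, N}.
N → I, K applies, adding I, K
K → M applies, adding M
Closure: {G, I, K, M, N}.

G, I, K, M, N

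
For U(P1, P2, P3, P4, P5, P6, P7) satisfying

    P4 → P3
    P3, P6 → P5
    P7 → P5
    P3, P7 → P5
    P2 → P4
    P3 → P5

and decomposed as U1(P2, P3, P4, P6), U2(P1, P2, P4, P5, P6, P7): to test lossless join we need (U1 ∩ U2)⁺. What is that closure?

P2, P3, P4, P5, P6

U1 ∩ U2 = {P2, P4, P6}.
P4 → P3 applies, adding P3
P3, P6 → P5 applies, adding P5
Closure: {P2, P3, P4, P5, P6}.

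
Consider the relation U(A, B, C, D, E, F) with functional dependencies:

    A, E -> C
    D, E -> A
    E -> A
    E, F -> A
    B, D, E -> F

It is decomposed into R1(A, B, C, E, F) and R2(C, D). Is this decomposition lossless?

No

Common attributes: R1 ∩ R2 = {C}.
No dependency enlarges {C}, so (C)⁺ = {C}.
The closure contains neither all of R1 = {A, B, C, E, F} nor all of R2 = {C, D}, so the common attributes are not a superkey of either fragment. The join is lossy.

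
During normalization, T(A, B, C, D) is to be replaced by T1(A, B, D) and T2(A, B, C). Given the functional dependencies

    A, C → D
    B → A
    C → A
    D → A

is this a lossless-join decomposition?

Common attributes: T1 ∩ T2 = {A, B}.
No dependency enlarges {A, B}, so (A, B)⁺ = {A, B}.
The closure contains neither all of T1 = {A, B, D} nor all of T2 = {A, B, C}, so the common attributes are not a superkey of either fragment. The join is lossy.

No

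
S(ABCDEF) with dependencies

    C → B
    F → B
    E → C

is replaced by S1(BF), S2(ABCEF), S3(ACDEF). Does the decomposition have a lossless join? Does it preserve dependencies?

Lossless test (chase): Rows 2 and 3 agree on C; apply C→B and equate their B entries. Row 3 is now all distinguished symbols — the join is lossless.
Dependency preservation: every FD's attributes lie within a single fragment, so each can be enforced locally — preserved.

lossless and dependency-preserving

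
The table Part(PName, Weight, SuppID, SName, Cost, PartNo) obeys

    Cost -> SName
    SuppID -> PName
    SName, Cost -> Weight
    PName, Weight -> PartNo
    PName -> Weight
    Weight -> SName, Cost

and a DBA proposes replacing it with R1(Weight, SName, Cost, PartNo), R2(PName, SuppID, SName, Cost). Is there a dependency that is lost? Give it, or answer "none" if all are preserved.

Check PName, Weight → PartNo: no single fragment contains all of {PName, Weight, PartNo}, and the restricted closure of {PName, Weight} across the fragments never reaches {PartNo}.
Cost → SName is preserved.
SuppID → PName is preserved.
SName, Cost → Weight is preserved.
PName → Weight is preserved.
Weight → SName, Cost is preserved.

PName, Weight -> PartNo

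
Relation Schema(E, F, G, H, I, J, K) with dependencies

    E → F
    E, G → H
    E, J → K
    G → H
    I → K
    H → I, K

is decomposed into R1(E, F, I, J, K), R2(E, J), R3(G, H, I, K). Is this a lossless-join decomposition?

Chase test. Columns are E, F, G, H, I, J, K; row i has aⱼ where attribute j ∈ Ri, else bᵢⱼ.
Initial tableau (one row per fragment):
  row 1: a1 a2 b13 b14 a5 a6 a7
  row 2: a1 b22 b23 b24 b25 a6 b27
  row 3: b31 b32 a3 a4 a5 b36 a7
Rows 1 and 2 agree on E; apply E→F and equate their F entries.
Rows 1 and 2 agree on E, J; apply E, J→K and equate their K entries.
No row becomes fully distinguished — the join is lossy.

No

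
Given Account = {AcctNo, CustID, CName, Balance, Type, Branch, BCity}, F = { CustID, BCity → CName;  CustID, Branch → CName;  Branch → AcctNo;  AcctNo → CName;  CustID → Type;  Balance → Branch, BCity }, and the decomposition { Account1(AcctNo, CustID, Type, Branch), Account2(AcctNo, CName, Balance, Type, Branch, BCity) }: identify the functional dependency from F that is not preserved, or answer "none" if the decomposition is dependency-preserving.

Check CustID, BCity → CName: no single fragment contains all of {CustID, CName, BCity}, and the restricted closure of {CustID, BCity} across the fragments never reaches {CName}.
CustID, Branch → CName is preserved.
Branch → AcctNo is preserved.
AcctNo → CName is preserved.
CustID → Type is preserved.
Balance → Branch, BCity is preserved.

CustID, BCity → CName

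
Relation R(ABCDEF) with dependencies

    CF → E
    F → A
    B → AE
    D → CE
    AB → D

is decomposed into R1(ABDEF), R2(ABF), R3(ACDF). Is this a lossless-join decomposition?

Chase test. Columns are ABCDEF; row i has aⱼ where attribute j ∈ Ri, else bᵢⱼ.
Initial tableau (one row per fragment):
  row 1: a1 a2 b13 a4 a5 a6
  row 2: a1 a2 b23 b24 b25 a6
  row 3: a1 b32 a3 a4 b35 a6
Rows 1 and 2 agree on B; apply B→AE and equate their AE entries.
Rows 1 and 3 agree on D; apply D→CE and equate their CE entries.
Rows 1 and 2 agree on AB; apply AB→D and equate their D entries.
Rows 1 and 2 agree on D; apply D→CE and equate their CE entries.
Row 1 is now all distinguished symbols — the join is lossless.

Yes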